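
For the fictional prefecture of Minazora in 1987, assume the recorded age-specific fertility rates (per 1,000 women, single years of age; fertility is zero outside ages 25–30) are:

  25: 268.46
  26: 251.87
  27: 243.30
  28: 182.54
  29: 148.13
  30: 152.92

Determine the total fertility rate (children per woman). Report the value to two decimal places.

Sum of ASFRs = 268.46 + 251.87 + 243.30 + 182.54 + 148.13 + 152.92 = 1247.22
TFR = 1247.22 / 1000 = 1.24722

1.25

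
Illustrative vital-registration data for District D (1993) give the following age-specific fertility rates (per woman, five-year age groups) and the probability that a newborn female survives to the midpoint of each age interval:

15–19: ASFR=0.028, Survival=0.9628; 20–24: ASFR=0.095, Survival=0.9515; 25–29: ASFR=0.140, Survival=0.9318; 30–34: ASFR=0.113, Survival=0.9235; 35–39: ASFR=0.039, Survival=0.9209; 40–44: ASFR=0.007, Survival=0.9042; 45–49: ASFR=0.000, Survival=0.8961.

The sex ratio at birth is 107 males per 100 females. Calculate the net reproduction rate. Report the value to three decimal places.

0.953

Proportion female at birth = 100 / (100 + 107) = 0.48309.
Survival-weighted fertility by age (5·fₓ·Sₓ):
  15–19: 5 × 0.028 × 0.9628 = 0.13479
  20–24: 5 × 0.095 × 0.9515 = 0.45196
  25–29: 5 × 0.140 × 0.9318 = 0.65226
  30–34: 5 × 0.113 × 0.9235 = 0.52178
  35–39: 5 × 0.039 × 0.9209 = 0.17958
  40–44: 5 × 0.007 × 0.9042 = 0.03165
  45–49: 5 × 0.000 × 0.8961 = 0.00000
Sum = 1.97202
NRR = 0.48309 × 1.97202 = 0.95266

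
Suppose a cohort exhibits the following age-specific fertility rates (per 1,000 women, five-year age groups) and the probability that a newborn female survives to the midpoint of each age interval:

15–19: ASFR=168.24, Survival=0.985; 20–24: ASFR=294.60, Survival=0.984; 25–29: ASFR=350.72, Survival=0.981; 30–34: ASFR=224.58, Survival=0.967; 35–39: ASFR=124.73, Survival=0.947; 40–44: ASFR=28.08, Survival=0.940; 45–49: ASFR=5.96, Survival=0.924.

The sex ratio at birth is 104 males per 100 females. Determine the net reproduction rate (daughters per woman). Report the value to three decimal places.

Proportion female at birth = 100 / (100 + 104) = 0.49020.
Per-age-group product (5 × ASFR × survival probability):
  15–19: 5 × 168.24/1000 × 0.985 = 0.82858
  20–24: 5 × 294.60/1000 × 0.984 = 1.44943
  25–29: 5 × 350.72/1000 × 0.981 = 1.72028
  30–34: 5 × 224.58/1000 × 0.967 = 1.08584
  35–39: 5 × 124.73/1000 × 0.947 = 0.59060
  40–44: 5 × 28.08/1000 × 0.940 = 0.13198
  45–49: 5 × 5.96/1000 × 0.924 = 0.02754
Sum = 5.83425
NRR = 0.49020 × 5.83425 = 2.85995

2.860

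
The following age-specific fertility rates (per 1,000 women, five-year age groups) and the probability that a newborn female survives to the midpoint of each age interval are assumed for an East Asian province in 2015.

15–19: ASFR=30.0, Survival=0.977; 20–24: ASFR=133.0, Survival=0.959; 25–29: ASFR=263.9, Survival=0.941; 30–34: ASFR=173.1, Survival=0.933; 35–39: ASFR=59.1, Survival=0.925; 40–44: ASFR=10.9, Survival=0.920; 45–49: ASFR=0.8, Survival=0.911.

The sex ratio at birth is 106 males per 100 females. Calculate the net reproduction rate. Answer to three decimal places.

Proportion female at birth = 100 / (100 + 106) = 0.48544.
Weighting each age-specific rate by interval width and survival:
  15–19: 5 × 30.0/1000 × 0.977 = 0.14655
  20–24: 5 × 133.0/1000 × 0.959 = 0.63774
  25–29: 5 × 263.9/1000 × 0.941 = 1.24165
  30–34: 5 × 173.1/1000 × 0.933 = 0.80751
  35–39: 5 × 59.1/1000 × 0.925 = 0.27334
  40–44: 5 × 10.9/1000 × 0.920 = 0.05014
  45–49: 5 × 0.8/1000 × 0.911 = 0.00364
Sum = 3.16057
NRR = 0.48544 × 3.16057 = 1.53427

1.534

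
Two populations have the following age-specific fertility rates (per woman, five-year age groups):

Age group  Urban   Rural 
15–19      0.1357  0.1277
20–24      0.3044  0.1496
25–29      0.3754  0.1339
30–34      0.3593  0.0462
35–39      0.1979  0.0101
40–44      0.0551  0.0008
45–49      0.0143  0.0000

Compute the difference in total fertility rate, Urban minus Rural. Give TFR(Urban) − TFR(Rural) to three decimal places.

Urban:
  Sum of ASFRs = 0.1357 + 0.3044 + 0.3754 + 0.3593 + 0.1979 + 0.0551 + 0.0143 = 1.4421
  TFR = 5 × 1.4421 = 7.2105
Rural:
  Sum of ASFRs = 0.1277 + 0.1496 + 0.1339 + 0.0462 + 0.0101 + 0.0008 + 0.0000 = 0.4683
  TFR = 5 × 0.4683 = 2.3415
Difference = 7.2105 − 2.3415 = 4.869

4.869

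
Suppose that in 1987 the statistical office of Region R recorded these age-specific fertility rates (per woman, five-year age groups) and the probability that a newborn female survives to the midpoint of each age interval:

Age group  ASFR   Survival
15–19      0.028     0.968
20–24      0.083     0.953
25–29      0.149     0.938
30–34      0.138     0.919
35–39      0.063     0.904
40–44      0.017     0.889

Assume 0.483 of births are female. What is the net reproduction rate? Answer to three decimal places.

1.074

Proportion female at birth = 0.483.
Survival-weighted fertility by age (5·fₓ·Sₓ):
  15–19: 5 × 0.028 × 0.968 = 0.13552
  20–24: 5 × 0.083 × 0.953 = 0.39550
  25–29: 5 × 0.149 × 0.938 = 0.69881
  30–34: 5 × 0.138 × 0.919 = 0.63411
  35–39: 5 × 0.063 × 0.904 = 0.28476
  40–44: 5 × 0.017 × 0.889 = 0.07557
Sum = 2.22427
NRR = 0.483 × 2.22427 = 1.07432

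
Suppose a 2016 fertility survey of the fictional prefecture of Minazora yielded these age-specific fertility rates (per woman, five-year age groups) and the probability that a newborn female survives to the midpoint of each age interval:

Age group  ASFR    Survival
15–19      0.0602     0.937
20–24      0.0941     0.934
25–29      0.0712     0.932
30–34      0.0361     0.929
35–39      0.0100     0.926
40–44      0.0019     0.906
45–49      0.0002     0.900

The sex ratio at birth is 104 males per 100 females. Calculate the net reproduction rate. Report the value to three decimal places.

0.626

Proportion female at birth = 100 / (100 + 104) = 0.49020.
Each age group contributes 5 × ASFR × survival:
  15–19: 5 × 0.0602 × 0.937 = 0.28204
  20–24: 5 × 0.0941 × 0.934 = 0.43945
  25–29: 5 × 0.0712 × 0.932 = 0.33179
  30–34: 5 × 0.0361 × 0.929 = 0.16768
  35–39: 5 × 0.0100 × 0.926 = 0.04630
  40–44: 5 × 0.0019 × 0.906 = 0.00861
  45–49: 5 × 0.0002 × 0.900 = 0.00090
Sum = 1.27677
NRR = 0.49020 × 1.27677 = 0.62587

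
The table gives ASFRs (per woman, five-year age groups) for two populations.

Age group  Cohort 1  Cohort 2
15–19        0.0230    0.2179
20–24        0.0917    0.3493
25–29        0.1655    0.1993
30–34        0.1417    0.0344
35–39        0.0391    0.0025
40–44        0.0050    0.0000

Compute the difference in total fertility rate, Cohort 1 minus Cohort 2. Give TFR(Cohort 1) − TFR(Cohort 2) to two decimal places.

-1.69

Cohort 1:
  Sum of ASFRs = 0.0230 + 0.0917 + 0.1655 + 0.1417 + 0.0391 + 0.0050 = 0.4660
  TFR = 5 × 0.4660 = 2.33
Cohort 2:
  Sum of ASFRs = 0.2179 + 0.3493 + 0.1993 + 0.0344 + 0.0025 + 0.0000 = 0.8034
  TFR = 5 × 0.8034 = 4.017
Difference = 2.33 − 4.017 = -1.687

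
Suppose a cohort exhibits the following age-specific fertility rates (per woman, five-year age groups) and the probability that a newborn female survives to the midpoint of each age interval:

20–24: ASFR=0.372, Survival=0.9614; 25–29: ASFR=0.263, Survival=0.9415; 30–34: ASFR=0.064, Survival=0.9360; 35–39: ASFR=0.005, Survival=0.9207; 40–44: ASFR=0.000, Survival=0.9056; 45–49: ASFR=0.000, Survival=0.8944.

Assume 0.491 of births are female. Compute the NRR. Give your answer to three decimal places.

Proportion female at birth = 0.491.
Survival-weighted fertility by age (5·fₓ·Sₓ):
  20–24: 5 × 0.372 × 0.9614 = 1.78820
  25–29: 5 × 0.263 × 0.9415 = 1.23807
  30–34: 5 × 0.064 × 0.9360 = 0.29952
  35–39: 5 × 0.005 × 0.9207 = 0.02302
  40–44: 5 × 0.000 × 0.9056 = 0.00000
  45–49: 5 × 0.000 × 0.8944 = 0.00000
Sum = 3.34881
NRR = 0.491 × 3.34881 = 1.64427

1.644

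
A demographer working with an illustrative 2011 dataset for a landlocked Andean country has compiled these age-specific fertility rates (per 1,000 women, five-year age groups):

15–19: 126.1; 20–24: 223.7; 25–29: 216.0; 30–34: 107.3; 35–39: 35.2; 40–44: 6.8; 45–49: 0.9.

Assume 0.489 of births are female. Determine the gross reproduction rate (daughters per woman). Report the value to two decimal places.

1.75

Proportion female at birth = 0.489.
Sum of ASFRs = 126.1 + 223.7 + 216.0 + 107.3 + 35.2 + 6.8 + 0.9 = 716.0
TFR = 5 × 716.0 / 1000 = 3.58
GRR = 0.489 × 3.58 = 1.75062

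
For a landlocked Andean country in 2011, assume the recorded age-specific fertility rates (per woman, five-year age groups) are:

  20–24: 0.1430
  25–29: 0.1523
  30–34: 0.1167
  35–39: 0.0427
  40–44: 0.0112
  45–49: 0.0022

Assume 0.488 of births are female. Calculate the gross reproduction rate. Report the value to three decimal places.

Proportion female at birth = 0.488.
Sum of ASFRs = 0.1430 + 0.1523 + 0.1167 + 0.0427 + 0.0112 + 0.0022 = 0.4681
TFR = 5 × 0.4681 = 2.3405
GRR = 0.488 × 2.3405 = 1.14216

1.142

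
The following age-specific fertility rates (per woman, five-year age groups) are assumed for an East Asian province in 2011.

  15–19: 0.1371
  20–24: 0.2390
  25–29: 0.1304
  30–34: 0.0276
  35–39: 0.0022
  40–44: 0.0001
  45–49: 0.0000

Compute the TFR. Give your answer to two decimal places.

2.68

Sum of ASFRs = 0.1371 + 0.2390 + 0.1304 + 0.0276 + 0.0022 + 0.0001 + 0.0000 = 0.5364
TFR = 5 × 0.5364 = 2.682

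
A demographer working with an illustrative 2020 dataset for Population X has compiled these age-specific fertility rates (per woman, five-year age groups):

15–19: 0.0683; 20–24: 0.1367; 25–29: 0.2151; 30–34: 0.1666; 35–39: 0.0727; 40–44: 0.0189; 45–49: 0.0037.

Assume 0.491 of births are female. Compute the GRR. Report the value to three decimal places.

1.674

Proportion female at birth = 0.491.
Sum of ASFRs = 0.0683 + 0.1367 + 0.2151 + 0.1666 + 0.0727 + 0.0189 + 0.0037 = 0.6820
TFR = 5 × 0.6820 = 3.41
GRR = 0.491 × 3.41 = 1.67431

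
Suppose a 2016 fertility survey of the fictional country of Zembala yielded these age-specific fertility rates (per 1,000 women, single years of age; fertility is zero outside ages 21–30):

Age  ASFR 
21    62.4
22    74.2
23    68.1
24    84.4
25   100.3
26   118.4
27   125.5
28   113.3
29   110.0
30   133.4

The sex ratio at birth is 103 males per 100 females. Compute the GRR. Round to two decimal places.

0.49

Proportion female at birth = 100 / (100 + 103) = 0.49261.
Sum of ASFRs = 62.4 + 74.2 + 68.1 + 84.4 + 100.3 + 118.4 + 125.5 + 113.3 + 110.0 + 133.4 = 990.0
TFR = 990.0 / 1000 = 0.99
GRR = 0.49261 × 0.99 = 0.48768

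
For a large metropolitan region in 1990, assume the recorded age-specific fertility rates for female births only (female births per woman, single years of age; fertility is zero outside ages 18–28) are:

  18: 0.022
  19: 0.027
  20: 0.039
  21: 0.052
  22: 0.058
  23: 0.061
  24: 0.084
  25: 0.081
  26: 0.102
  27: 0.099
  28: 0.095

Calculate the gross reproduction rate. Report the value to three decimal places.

Sum of female ASFRs = 0.022 + 0.027 + 0.039 + 0.052 + 0.058 + 0.061 + 0.084 + 0.081 + 0.102 + 0.099 + 0.095 = 0.720
GRR = 0.72

0.720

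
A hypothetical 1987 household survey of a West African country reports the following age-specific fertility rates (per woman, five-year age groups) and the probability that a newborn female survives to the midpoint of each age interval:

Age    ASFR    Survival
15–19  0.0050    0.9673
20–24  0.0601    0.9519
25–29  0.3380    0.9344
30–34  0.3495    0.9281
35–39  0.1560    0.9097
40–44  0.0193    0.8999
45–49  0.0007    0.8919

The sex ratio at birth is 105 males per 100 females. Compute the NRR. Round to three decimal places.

2.103

Proportion female at birth = 100 / (100 + 105) = 0.48780.
Per-age-group product (5 × ASFR × survival probability):
  15–19: 5 × 0.0050 × 0.9673 = 0.02418
  20–24: 5 × 0.0601 × 0.9519 = 0.28605
  25–29: 5 × 0.3380 × 0.9344 = 1.57914
  30–34: 5 × 0.3495 × 0.9281 = 1.62185
  35–39: 5 × 0.1560 × 0.9097 = 0.70957
  40–44: 5 × 0.0193 × 0.8999 = 0.08684
  45–49: 5 × 0.0007 × 0.8919 = 0.00312
Sum = 4.31075
NRR = 0.48780 × 4.31075 = 2.10278
NRR > 1, so each generation more than replaces itself.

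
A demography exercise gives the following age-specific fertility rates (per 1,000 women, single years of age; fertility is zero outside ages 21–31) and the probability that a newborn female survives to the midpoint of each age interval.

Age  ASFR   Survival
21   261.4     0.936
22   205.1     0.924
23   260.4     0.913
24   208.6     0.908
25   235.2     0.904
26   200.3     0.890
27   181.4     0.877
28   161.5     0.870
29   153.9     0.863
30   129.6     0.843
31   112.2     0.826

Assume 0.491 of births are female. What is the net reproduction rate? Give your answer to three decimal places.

0.926

Proportion female at birth = 0.491.
Each age group contributes 1 × ASFR × survival:
  21: 1 × 261.4/1000 × 0.936 = 0.24467
  22: 1 × 205.1/1000 × 0.924 = 0.18951
  23: 1 × 260.4/1000 × 0.913 = 0.23775
  24: 1 × 208.6/1000 × 0.908 = 0.18941
  25: 1 × 235.2/1000 × 0.904 = 0.21262
  26: 1 × 200.3/1000 × 0.890 = 0.17827
  27: 1 × 181.4/1000 × 0.877 = 0.15909
  28: 1 × 161.5/1000 × 0.870 = 0.14051
  29: 1 × 153.9/1000 × 0.863 = 0.13282
  30: 1 × 129.6/1000 × 0.843 = 0.10925
  31: 1 × 112.2/1000 × 0.826 = 0.09268
Sum = 1.88658
NRR = 0.491 × 1.88658 = 0.92631
With NRR below 1 the population is below replacement fertility.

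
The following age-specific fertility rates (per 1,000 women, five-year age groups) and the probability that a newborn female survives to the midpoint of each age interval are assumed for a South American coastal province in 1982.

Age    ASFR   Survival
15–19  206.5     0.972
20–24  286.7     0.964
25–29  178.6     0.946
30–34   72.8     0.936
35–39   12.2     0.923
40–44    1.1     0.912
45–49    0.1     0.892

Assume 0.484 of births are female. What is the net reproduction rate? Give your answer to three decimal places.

1.758

Proportion female at birth = 0.484.
Per-age-group product (5 × ASFR × survival probability):
  15–19: 5 × 206.5/1000 × 0.972 = 1.00359
  20–24: 5 × 286.7/1000 × 0.964 = 1.38189
  25–29: 5 × 178.6/1000 × 0.946 = 0.84478
  30–34: 5 × 72.8/1000 × 0.936 = 0.34070
  35–39: 5 × 12.2/1000 × 0.923 = 0.05630
  40–44: 5 × 1.1/1000 × 0.912 = 0.00502
  45–49: 5 × 0.1/1000 × 0.892 = 0.00045
Sum = 3.63273
NRR = 0.484 × 3.63273 = 1.75824
NRR > 1, so each generation more than replaces itself.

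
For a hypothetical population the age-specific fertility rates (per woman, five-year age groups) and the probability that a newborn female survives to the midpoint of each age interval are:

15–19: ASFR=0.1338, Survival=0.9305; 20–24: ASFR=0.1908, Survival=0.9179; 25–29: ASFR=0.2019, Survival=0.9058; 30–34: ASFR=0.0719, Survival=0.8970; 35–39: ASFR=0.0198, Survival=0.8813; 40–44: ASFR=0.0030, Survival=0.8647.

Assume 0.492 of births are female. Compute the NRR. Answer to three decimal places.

Proportion female at birth = 0.492.
Per-age-group product (5 × ASFR × survival probability):
  15–19: 5 × 0.1338 × 0.9305 = 0.62250
  20–24: 5 × 0.1908 × 0.9179 = 0.87568
  25–29: 5 × 0.2019 × 0.9058 = 0.91441
  30–34: 5 × 0.0719 × 0.8970 = 0.32247
  35–39: 5 × 0.0198 × 0.8813 = 0.08725
  40–44: 5 × 0.0030 × 0.8647 = 0.01297
Sum = 2.83528
NRR = 0.492 × 2.83528 = 1.39496

1.395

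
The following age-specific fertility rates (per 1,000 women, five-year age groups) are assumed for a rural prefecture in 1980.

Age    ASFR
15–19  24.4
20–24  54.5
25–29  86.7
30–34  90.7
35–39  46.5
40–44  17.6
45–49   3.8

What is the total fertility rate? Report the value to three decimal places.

1.621

Sum of ASFRs = 24.4 + 54.5 + 86.7 + 90.7 + 46.5 + 17.6 + 3.8 = 324.2
TFR = 5 × 324.2 / 1000 = 1.621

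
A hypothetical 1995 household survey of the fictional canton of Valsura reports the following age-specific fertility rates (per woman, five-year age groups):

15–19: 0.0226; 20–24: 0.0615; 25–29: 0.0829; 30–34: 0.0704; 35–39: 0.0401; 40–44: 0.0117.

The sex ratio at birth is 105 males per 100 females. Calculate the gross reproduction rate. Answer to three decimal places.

Proportion female at birth = 100 / (100 + 105) = 0.48780.
Sum of ASFRs = 0.0226 + 0.0615 + 0.0829 + 0.0704 + 0.0401 + 0.0117 = 0.2892
TFR = 5 × 0.2892 = 1.446
GRR = 0.48780 × 1.446 = 0.70536

0.705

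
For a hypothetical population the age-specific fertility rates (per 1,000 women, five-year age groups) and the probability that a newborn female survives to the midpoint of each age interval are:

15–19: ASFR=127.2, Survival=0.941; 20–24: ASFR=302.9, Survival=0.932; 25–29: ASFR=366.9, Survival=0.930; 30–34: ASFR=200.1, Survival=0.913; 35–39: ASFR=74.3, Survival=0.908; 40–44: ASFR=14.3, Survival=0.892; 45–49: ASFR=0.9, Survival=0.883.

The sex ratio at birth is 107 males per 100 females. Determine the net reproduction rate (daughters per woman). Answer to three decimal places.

2.432

Proportion female at birth = 100 / (100 + 107) = 0.48309.
Each age group contributes 5 × ASFR × survival:
  15–19: 5 × 127.2/1000 × 0.941 = 0.59848
  20–24: 5 × 302.9/1000 × 0.932 = 1.41151
  25–29: 5 × 366.9/1000 × 0.930 = 1.70609
  30–34: 5 × 200.1/1000 × 0.913 = 0.91346
  35–39: 5 × 74.3/1000 × 0.908 = 0.33732
  40–44: 5 × 14.3/1000 × 0.892 = 0.06378
  45–49: 5 × 0.9/1000 × 0.883 = 0.00397
Sum = 5.03461
NRR = 0.48309 × 5.03461 = 2.43217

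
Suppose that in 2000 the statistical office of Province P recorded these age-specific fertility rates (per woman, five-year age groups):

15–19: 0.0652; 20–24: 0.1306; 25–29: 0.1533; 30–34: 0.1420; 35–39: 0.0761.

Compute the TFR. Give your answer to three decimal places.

Sum of ASFRs = 0.0652 + 0.1306 + 0.1533 + 0.1420 + 0.0761 = 0.5672
TFR = 5 × 0.5672 = 2.836

2.836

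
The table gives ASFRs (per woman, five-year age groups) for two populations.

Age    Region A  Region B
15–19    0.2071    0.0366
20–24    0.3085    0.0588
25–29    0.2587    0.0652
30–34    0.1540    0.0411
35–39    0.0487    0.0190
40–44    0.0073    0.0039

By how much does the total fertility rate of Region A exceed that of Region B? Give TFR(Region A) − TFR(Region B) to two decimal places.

3.80

Region A:
  Sum of ASFRs = 0.2071 + 0.3085 + 0.2587 + 0.1540 + 0.0487 + 0.0073 = 0.9843
  TFR = 5 × 0.9843 = 4.9215
Region B:
  Sum of ASFRs = 0.0366 + 0.0588 + 0.0652 + 0.0411 + 0.0190 + 0.0039 = 0.2246
  TFR = 5 × 0.2246 = 1.123
Difference = 4.9215 − 1.123 = 3.7985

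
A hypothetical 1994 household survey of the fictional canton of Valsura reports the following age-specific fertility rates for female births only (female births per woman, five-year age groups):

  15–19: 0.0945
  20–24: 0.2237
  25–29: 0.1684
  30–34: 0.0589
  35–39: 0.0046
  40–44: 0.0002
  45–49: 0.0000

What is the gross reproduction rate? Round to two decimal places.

Sum of female ASFRs = 0.0945 + 0.2237 + 0.1684 + 0.0589 + 0.0046 + 0.0002 + 0.0000 = 0.5503
GRR = 5 × 0.5503 = 2.7515

2.75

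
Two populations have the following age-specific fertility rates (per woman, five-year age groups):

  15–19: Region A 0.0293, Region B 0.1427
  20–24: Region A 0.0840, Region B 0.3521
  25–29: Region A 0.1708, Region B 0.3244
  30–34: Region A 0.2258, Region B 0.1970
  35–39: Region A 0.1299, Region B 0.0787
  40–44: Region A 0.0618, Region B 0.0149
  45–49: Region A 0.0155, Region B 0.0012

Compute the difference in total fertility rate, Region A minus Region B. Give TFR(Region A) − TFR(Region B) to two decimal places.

-1.97

Region A:
  Sum of ASFRs = 0.0293 + 0.0840 + 0.1708 + 0.2258 + 0.1299 + 0.0618 + 0.0155 = 0.7171
  TFR = 5 × 0.7171 = 3.5855
Region B:
  Sum of ASFRs = 0.1427 + 0.3521 + 0.3244 + 0.1970 + 0.0787 + 0.0149 + 0.0012 = 1.1110
  TFR = 5 × 1.1110 = 5.555
Difference = 3.5855 − 5.555 = -1.9695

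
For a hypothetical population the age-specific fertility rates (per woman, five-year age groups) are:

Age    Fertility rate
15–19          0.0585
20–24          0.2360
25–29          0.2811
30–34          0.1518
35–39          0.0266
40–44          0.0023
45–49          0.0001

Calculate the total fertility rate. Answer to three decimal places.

Sum of ASFRs = 0.0585 + 0.2360 + 0.2811 + 0.1518 + 0.0266 + 0.0023 + 0.0001 = 0.7564
TFR = 5 × 0.7564 = 3.782

3.782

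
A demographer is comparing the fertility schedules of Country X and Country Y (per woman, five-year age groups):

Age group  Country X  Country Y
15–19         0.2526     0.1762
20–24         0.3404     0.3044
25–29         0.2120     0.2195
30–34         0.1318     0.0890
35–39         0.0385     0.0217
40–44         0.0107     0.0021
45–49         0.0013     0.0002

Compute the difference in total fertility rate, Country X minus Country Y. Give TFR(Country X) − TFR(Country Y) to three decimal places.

0.871

Country X:
  Sum of ASFRs = 0.2526 + 0.3404 + 0.2120 + 0.1318 + 0.0385 + 0.0107 + 0.0013 = 0.9873
  TFR = 5 × 0.9873 = 4.9365
Country Y:
  Sum of ASFRs = 0.1762 + 0.3044 + 0.2195 + 0.0890 + 0.0217 + 0.0021 + 0.0002 = 0.8131
  TFR = 5 × 0.8131 = 4.0655
Difference = 4.9365 − 4.0655 = 0.871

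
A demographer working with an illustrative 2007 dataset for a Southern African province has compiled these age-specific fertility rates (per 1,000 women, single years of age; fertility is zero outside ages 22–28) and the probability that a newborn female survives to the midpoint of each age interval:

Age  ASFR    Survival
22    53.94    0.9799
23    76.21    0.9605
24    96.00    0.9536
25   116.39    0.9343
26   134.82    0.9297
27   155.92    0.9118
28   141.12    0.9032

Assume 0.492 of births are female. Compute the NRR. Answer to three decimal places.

Proportion female at birth = 0.492.
Each age group contributes 1 × ASFR × survival:
  22: 1 × 53.94/1000 × 0.9799 = 0.05286
  23: 1 × 76.21/1000 × 0.9605 = 0.07320
  24: 1 × 96.00/1000 × 0.9536 = 0.09155
  25: 1 × 116.39/1000 × 0.9343 = 0.10874
  26: 1 × 134.82/1000 × 0.9297 = 0.12534
  27: 1 × 155.92/1000 × 0.9118 = 0.14217
  28: 1 × 141.12/1000 × 0.9032 = 0.12746
Sum = 0.72132
NRR = 0.492 × 0.72132 = 0.35489
With NRR below 1 the population is below replacement fertility.

0.355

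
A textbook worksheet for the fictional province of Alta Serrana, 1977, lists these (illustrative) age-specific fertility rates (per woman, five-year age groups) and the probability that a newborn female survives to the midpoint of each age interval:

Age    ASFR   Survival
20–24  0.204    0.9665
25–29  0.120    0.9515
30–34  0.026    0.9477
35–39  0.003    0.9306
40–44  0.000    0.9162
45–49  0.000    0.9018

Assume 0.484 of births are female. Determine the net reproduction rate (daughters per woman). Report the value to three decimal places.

Proportion female at birth = 0.484.
Per-age-group product (5 × ASFR × survival probability):
  20–24: 5 × 0.204 × 0.9665 = 0.98583
  25–29: 5 × 0.120 × 0.9515 = 0.57090
  30–34: 5 × 0.026 × 0.9477 = 0.12320
  35–39: 5 × 0.003 × 0.9306 = 0.01396
  40–44: 5 × 0.000 × 0.9162 = 0.00000
  45–49: 5 × 0.000 × 0.9018 = 0.00000
Sum = 1.69389
NRR = 0.484 × 1.69389 = 0.81984

0.820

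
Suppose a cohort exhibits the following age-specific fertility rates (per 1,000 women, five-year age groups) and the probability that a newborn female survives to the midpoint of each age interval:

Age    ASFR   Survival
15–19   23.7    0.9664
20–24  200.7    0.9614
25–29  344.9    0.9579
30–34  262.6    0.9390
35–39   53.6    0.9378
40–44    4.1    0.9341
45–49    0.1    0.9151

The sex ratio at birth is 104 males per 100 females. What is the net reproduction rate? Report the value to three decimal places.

2.076

Proportion female at birth = 100 / (100 + 104) = 0.49020.
Weighting each age-specific rate by interval width and survival:
  15–19: 5 × 23.7/1000 × 0.9664 = 0.11452
  20–24: 5 × 200.7/1000 × 0.9614 = 0.96476
  25–29: 5 × 344.9/1000 × 0.9579 = 1.65190
  30–34: 5 × 262.6/1000 × 0.9390 = 1.23291
  35–39: 5 × 53.6/1000 × 0.9378 = 0.25133
  40–44: 5 × 4.1/1000 × 0.9341 = 0.01915
  45–49: 5 × 0.1/1000 × 0.9151 = 0.00046
Sum = 4.23503
NRR = 0.49020 × 4.23503 = 2.07601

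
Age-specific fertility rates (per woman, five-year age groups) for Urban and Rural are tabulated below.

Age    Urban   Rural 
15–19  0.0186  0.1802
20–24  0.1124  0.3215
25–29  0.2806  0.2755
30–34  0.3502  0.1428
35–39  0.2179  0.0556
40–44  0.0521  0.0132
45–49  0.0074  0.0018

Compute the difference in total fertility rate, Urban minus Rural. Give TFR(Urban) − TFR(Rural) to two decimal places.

Urban:
  Sum of ASFRs = 0.0186 + 0.1124 + 0.2806 + 0.3502 + 0.2179 + 0.0521 + 0.0074 = 1.0392
  TFR = 5 × 1.0392 = 5.196
Rural:
  Sum of ASFRs = 0.1802 + 0.3215 + 0.2755 + 0.1428 + 0.0556 + 0.0132 + 0.0018 = 0.9906
  TFR = 5 × 0.9906 = 4.953
Difference = 5.196 − 4.953 = 0.243

0.24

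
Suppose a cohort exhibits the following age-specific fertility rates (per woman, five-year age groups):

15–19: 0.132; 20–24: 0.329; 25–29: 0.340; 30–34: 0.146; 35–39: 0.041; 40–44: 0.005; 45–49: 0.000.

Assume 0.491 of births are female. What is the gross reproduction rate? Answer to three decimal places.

Proportion female at birth = 0.491.
Sum of ASFRs = 0.132 + 0.329 + 0.340 + 0.146 + 0.041 + 0.005 + 0.000 = 0.993
TFR = 5 × 0.993 = 4.965
GRR = 0.491 × 4.965 = 2.43782

2.438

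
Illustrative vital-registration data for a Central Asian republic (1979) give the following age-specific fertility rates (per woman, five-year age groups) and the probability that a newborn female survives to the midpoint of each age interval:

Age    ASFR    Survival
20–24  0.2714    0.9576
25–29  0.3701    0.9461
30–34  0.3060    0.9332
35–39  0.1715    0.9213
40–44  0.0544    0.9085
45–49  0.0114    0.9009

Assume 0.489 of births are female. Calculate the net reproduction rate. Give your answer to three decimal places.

Proportion female at birth = 0.489.
Per-age-group product (5 × ASFR × survival probability):
  20–24: 5 × 0.2714 × 0.9576 = 1.29946
  25–29: 5 × 0.3701 × 0.9461 = 1.75076
  30–34: 5 × 0.3060 × 0.9332 = 1.42780
  35–39: 5 × 0.1715 × 0.9213 = 0.79001
  40–44: 5 × 0.0544 × 0.9085 = 0.24711
  45–49: 5 × 0.0114 × 0.9009 = 0.05135
Sum = 5.56649
NRR = 0.489 × 5.56649 = 2.72201
NRR > 1, so each generation more than replaces itself.

2.722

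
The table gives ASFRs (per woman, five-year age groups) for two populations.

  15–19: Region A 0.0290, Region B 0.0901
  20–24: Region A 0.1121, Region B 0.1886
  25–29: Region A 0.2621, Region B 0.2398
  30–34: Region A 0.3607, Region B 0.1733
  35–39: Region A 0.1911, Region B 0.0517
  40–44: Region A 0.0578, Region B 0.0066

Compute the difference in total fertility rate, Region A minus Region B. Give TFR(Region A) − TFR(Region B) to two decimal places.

1.31

Region A:
  Sum of ASFRs = 0.0290 + 0.1121 + 0.2621 + 0.3607 + 0.1911 + 0.0578 = 1.0128
  TFR = 5 × 1.0128 = 5.064
Region B:
  Sum of ASFRs = 0.0901 + 0.1886 + 0.2398 + 0.1733 + 0.0517 + 0.0066 = 0.7501
  TFR = 5 × 0.7501 = 3.7505
Difference = 5.064 − 3.7505 = 1.3135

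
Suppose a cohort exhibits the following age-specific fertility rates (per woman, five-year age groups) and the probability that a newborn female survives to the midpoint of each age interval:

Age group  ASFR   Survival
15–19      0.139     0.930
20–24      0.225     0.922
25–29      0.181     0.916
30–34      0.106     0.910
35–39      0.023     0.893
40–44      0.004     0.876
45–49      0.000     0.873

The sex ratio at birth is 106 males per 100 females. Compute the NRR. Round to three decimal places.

Proportion female at birth = 100 / (100 + 106) = 0.48544.
Each age group contributes 5 × ASFR × survival:
  15–19: 5 × 0.139 × 0.930 = 0.64635
  20–24: 5 × 0.225 × 0.922 = 1.03725
  25–29: 5 × 0.181 × 0.916 = 0.82898
  30–34: 5 × 0.106 × 0.910 = 0.48230
  35–39: 5 × 0.023 × 0.893 = 0.10270
  40–44: 5 × 0.004 × 0.876 = 0.01752
  45–49: 5 × 0.000 × 0.873 = 0.00000
Sum = 3.11510
NRR = 0.48544 × 3.11510 = 1.51219

1.512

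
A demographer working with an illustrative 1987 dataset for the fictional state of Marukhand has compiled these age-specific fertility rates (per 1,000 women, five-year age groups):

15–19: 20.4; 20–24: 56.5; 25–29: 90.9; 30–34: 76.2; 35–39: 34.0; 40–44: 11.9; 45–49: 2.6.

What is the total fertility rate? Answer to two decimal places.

Sum of ASFRs = 20.4 + 56.5 + 90.9 + 76.2 + 34.0 + 11.9 + 2.6 = 292.5
TFR = 5 × 292.5 / 1000 = 1.4625

1.46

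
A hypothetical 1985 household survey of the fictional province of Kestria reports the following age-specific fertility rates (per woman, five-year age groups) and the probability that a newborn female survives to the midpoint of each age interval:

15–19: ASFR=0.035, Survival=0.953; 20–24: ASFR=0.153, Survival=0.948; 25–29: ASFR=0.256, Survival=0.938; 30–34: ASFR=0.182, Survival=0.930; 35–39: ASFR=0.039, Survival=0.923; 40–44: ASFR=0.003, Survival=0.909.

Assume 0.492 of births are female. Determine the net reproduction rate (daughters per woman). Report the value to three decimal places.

Proportion female at birth = 0.492.
Per-age-group product (5 × ASFR × survival probability):
  15–19: 5 × 0.035 × 0.953 = 0.16678
  20–24: 5 × 0.153 × 0.948 = 0.72522
  25–29: 5 × 0.256 × 0.938 = 1.20064
  30–34: 5 × 0.182 × 0.930 = 0.84630
  35–39: 5 × 0.039 × 0.923 = 0.17999
  40–44: 5 × 0.003 × 0.909 = 0.01364
Sum = 3.13257
NRR = 0.492 × 3.13257 = 1.54122

1.541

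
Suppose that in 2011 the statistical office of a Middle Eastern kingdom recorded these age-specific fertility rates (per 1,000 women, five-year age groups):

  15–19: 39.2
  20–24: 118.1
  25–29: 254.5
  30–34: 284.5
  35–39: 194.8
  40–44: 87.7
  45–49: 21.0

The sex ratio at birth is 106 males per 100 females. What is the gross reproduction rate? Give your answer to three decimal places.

Proportion female at birth = 100 / (100 + 106) = 0.48544.
Sum of ASFRs = 39.2 + 118.1 + 254.5 + 284.5 + 194.8 + 87.7 + 21.0 = 999.8
TFR = 5 × 999.8 / 1000 = 4.999
GRR = 0.48544 × 4.999 = 2.42671

2.427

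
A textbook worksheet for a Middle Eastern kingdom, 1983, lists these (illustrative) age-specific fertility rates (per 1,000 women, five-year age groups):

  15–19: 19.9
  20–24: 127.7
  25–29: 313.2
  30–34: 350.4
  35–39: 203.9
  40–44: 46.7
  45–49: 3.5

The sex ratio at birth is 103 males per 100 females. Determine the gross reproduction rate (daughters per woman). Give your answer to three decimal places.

Proportion female at birth = 100 / (100 + 103) = 0.49261.
Sum of ASFRs = 19.9 + 127.7 + 313.2 + 350.4 + 203.9 + 46.7 + 3.5 = 1065.3
TFR = 5 × 1065.3 / 1000 = 5.3265
GRR = 0.49261 × 5.3265 = 2.62389

2.624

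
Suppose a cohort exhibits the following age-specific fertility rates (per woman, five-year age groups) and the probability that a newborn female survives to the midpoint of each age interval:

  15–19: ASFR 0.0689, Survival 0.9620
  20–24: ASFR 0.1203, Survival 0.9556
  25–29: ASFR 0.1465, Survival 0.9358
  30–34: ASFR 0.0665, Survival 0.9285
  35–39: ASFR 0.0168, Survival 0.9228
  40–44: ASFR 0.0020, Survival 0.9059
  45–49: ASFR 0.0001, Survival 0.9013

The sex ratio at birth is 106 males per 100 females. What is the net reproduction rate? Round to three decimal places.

0.965

Proportion female at birth = 100 / (100 + 106) = 0.48544.
Per-age-group product (5 × ASFR × survival probability):
  15–19: 5 × 0.0689 × 0.9620 = 0.33141
  20–24: 5 × 0.1203 × 0.9556 = 0.57479
  25–29: 5 × 0.1465 × 0.9358 = 0.68547
  30–34: 5 × 0.0665 × 0.9285 = 0.30873
  35–39: 5 × 0.0168 × 0.9228 = 0.07752
  40–44: 5 × 0.0020 × 0.9059 = 0.00906
  45–49: 5 × 0.0001 × 0.9013 = 0.00045
Sum = 1.98743
NRR = 0.48544 × 1.98743 = 0.96478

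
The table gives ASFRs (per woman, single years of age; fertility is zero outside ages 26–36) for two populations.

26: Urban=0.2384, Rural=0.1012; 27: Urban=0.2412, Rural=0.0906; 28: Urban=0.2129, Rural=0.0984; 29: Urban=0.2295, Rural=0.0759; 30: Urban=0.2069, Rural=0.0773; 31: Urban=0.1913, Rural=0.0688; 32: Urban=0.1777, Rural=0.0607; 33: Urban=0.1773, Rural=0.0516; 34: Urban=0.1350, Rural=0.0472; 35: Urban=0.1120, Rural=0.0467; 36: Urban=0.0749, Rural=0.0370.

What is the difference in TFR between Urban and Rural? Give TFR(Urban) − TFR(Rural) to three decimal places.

Urban:
  Sum of ASFRs = 0.2384 + 0.2412 + 0.2129 + 0.2295 + 0.2069 + 0.1913 + 0.1777 + 0.1773 + 0.1350 + 0.1120 + 0.0749 = 1.9971
  TFR = 1.9971
Rural:
  Sum of ASFRs = 0.1012 + 0.0906 + 0.0984 + 0.0759 + 0.0773 + 0.0688 + 0.0607 + 0.0516 + 0.0472 + 0.0467 + 0.0370 = 0.7554
  TFR = 0.7554
Difference = 1.9971 − 0.7554 = 1.2417

1.242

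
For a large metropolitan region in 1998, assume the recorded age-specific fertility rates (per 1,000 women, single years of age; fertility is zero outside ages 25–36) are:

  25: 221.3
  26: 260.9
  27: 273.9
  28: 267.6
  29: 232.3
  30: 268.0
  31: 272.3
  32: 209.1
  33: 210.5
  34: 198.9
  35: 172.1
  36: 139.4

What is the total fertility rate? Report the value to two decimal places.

2.73

Sum of ASFRs = 221.3 + 260.9 + 273.9 + 267.6 + 232.3 + 268.0 + 272.3 + 209.1 + 210.5 + 198.9 + 172.1 + 139.4 = 2726.3
TFR = 2726.3 / 1000 = 2.7263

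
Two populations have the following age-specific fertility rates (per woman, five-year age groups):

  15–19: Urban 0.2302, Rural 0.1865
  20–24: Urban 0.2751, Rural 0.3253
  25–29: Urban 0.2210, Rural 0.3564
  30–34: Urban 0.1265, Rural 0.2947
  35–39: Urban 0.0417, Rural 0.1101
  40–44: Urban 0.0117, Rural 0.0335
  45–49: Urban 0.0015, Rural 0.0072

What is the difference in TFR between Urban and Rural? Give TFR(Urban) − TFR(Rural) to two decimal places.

Urban:
  Sum of ASFRs = 0.2302 + 0.2751 + 0.2210 + 0.1265 + 0.0417 + 0.0117 + 0.0015 = 0.9077
  TFR = 5 × 0.9077 = 4.5385
Rural:
  Sum of ASFRs = 0.1865 + 0.3253 + 0.3564 + 0.2947 + 0.1101 + 0.0335 + 0.0072 = 1.3137
  TFR = 5 × 1.3137 = 6.5685
Difference = 4.5385 − 6.5685 = -2.03

-2.03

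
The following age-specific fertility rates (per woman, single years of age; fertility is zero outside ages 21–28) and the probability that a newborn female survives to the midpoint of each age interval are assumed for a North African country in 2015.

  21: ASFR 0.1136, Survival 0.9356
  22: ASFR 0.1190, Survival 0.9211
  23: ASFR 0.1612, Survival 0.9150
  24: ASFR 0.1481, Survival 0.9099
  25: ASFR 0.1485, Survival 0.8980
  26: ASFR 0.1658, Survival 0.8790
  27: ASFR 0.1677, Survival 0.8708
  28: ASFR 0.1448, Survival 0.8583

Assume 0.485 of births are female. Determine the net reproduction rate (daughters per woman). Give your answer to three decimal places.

0.508

Proportion female at birth = 0.485.
Each age group contributes 1 × ASFR × survival:
  21: 1 × 0.1136 × 0.9356 = 0.10628
  22: 1 × 0.1190 × 0.9211 = 0.10961
  23: 1 × 0.1612 × 0.9150 = 0.14750
  24: 1 × 0.1481 × 0.9099 = 0.13476
  25: 1 × 0.1485 × 0.8980 = 0.13335
  26: 1 × 0.1658 × 0.8790 = 0.14574
  27: 1 × 0.1677 × 0.8708 = 0.14603
  28: 1 × 0.1448 × 0.8583 = 0.12428
Sum = 1.04755
NRR = 0.485 × 1.04755 = 0.50806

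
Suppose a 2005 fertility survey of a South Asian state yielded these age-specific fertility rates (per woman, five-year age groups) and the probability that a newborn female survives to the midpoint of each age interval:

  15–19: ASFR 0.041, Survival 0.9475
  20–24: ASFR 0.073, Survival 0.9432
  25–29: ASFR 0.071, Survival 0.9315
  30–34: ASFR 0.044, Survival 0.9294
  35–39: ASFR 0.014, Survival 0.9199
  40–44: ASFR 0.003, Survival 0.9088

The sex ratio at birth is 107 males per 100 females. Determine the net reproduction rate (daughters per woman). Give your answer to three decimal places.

Proportion female at birth = 100 / (100 + 107) = 0.48309.
Each age group contributes 5 × ASFR × survival:
  15–19: 5 × 0.041 × 0.9475 = 0.19424
  20–24: 5 × 0.073 × 0.9432 = 0.34427
  25–29: 5 × 0.071 × 0.9315 = 0.33068
  30–34: 5 × 0.044 × 0.9294 = 0.20447
  35–39: 5 × 0.014 × 0.9199 = 0.06439
  40–44: 5 × 0.003 × 0.9088 = 0.01363
Sum = 1.15168
NRR = 0.48309 × 1.15168 = 0.55637

0.556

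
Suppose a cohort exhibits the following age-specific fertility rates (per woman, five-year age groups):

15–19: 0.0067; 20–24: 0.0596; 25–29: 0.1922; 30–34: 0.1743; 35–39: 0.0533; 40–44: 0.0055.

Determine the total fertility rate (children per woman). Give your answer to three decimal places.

2.458

Sum of ASFRs = 0.0067 + 0.0596 + 0.1922 + 0.1743 + 0.0533 + 0.0055 = 0.4916
TFR = 5 × 0.4916 = 2.458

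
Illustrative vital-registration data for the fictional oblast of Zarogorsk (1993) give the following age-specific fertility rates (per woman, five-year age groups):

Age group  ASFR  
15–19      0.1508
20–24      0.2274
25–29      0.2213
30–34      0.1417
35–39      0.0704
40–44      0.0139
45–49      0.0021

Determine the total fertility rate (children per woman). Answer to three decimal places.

4.138

Sum of ASFRs = 0.1508 + 0.2274 + 0.2213 + 0.1417 + 0.0704 + 0.0139 + 0.0021 = 0.8276
TFR = 5 × 0.8276 = 4.138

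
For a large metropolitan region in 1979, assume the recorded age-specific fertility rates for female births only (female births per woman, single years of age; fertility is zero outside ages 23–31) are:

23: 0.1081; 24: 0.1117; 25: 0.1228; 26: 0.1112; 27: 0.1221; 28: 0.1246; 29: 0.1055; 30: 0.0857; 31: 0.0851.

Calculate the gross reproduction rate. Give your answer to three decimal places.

0.977

Sum of female ASFRs = 0.1081 + 0.1117 + 0.1228 + 0.1112 + 0.1221 + 0.1246 + 0.1055 + 0.0857 + 0.0851 = 0.9768
GRR = 0.9768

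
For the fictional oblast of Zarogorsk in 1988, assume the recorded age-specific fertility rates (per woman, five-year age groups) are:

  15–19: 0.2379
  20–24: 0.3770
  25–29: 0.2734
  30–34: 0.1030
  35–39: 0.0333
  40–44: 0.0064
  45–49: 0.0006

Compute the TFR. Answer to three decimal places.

5.158

Sum of ASFRs = 0.2379 + 0.3770 + 0.2734 + 0.1030 + 0.0333 + 0.0064 + 0.0006 = 1.0316
TFR = 5 × 1.0316 = 5.158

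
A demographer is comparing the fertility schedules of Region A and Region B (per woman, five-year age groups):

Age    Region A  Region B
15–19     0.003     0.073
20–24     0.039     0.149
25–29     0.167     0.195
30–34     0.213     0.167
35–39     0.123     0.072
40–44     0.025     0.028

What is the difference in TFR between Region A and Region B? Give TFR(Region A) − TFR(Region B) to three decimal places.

-0.570

Region A:
  Sum of ASFRs = 0.003 + 0.039 + 0.167 + 0.213 + 0.123 + 0.025 = 0.570
  TFR = 5 × 0.570 = 2.85
Region B:
  Sum of ASFRs = 0.073 + 0.149 + 0.195 + 0.167 + 0.072 + 0.028 = 0.684
  TFR = 5 × 0.684 = 3.42
Difference = 2.85 − 3.42 = -0.57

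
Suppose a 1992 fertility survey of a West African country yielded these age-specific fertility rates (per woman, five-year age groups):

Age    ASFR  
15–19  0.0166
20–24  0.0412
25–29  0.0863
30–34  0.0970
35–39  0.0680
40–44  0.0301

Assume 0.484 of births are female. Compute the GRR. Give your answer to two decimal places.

0.82

Proportion female at birth = 0.484.
Sum of ASFRs = 0.0166 + 0.0412 + 0.0863 + 0.0970 + 0.0680 + 0.0301 = 0.3392
TFR = 5 × 0.3392 = 1.696
GRR = 0.484 × 1.696 = 0.82086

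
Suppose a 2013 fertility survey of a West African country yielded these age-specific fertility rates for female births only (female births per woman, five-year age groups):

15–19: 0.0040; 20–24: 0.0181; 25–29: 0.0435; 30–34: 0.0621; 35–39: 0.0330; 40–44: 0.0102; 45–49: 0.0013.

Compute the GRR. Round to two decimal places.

Sum of female ASFRs = 0.0040 + 0.0181 + 0.0435 + 0.0621 + 0.0330 + 0.0102 + 0.0013 = 0.1722
GRR = 5 × 0.1722 = 0.861

0.86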